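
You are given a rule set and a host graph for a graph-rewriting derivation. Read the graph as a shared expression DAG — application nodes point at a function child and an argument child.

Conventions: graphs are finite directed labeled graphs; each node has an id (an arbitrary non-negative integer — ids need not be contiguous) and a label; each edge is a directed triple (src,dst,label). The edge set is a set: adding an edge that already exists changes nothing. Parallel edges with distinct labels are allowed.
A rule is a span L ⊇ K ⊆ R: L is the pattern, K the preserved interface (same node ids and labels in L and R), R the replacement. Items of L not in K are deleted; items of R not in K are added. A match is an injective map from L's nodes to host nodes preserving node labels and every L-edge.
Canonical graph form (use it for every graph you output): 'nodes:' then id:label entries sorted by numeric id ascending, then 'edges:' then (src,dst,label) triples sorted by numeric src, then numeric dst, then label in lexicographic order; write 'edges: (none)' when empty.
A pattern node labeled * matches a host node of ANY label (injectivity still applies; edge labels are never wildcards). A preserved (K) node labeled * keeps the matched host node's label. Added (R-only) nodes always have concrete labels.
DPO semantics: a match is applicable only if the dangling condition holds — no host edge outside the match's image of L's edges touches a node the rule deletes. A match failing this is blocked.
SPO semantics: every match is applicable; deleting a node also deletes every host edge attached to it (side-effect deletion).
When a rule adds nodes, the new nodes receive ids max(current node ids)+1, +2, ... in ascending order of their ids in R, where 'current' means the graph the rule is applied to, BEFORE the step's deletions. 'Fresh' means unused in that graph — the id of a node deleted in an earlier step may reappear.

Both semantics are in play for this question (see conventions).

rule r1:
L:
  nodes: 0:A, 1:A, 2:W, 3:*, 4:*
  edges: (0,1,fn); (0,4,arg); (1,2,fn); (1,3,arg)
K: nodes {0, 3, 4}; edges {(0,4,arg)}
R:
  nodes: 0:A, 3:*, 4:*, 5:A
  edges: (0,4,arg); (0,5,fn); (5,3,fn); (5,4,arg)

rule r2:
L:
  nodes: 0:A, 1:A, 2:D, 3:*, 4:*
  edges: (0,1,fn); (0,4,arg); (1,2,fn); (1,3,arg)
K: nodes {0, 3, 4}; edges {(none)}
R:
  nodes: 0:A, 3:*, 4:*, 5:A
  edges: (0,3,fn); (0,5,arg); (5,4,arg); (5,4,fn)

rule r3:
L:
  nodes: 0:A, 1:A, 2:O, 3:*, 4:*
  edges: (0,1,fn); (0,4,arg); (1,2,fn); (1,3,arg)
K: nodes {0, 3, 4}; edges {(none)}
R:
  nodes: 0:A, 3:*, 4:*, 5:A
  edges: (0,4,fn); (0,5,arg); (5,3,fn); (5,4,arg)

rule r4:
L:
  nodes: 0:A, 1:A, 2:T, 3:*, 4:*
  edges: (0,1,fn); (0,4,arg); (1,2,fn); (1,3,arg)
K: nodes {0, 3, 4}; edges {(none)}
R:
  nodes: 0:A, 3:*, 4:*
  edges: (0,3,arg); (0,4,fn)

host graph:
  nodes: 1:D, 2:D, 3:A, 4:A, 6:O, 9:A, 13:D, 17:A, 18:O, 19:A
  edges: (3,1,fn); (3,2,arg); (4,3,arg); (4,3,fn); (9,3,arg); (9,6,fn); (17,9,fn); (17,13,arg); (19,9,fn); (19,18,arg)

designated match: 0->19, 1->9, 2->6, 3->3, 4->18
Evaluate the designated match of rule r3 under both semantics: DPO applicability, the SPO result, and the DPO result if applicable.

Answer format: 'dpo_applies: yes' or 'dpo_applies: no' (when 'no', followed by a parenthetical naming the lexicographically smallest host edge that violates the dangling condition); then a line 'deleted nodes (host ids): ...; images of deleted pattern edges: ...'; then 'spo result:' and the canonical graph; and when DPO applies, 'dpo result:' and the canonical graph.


dpo_applies: no
(the rule deletes node 9, which keeps host edge (17,9,fn) outside the match image — the dangling condition fails, DPO blocks; SPO proceeds and side-deletes such edges)
deleted nodes (host ids): 6, 9; images of deleted pattern edges: (9,3,arg); (9,6,fn); (19,9,fn); (19,18,arg)
spo result:
nodes: 1:D, 2:D, 3:A, 4:A, 13:D, 17:A, 18:O, 19:A, 20:A
edges: (3,1,fn); (3,2,arg); (4,3,arg); (4,3,fn); (17,13,arg); (19,18,fn); (19,20,arg); (20,3,fn); (20,18,arg)


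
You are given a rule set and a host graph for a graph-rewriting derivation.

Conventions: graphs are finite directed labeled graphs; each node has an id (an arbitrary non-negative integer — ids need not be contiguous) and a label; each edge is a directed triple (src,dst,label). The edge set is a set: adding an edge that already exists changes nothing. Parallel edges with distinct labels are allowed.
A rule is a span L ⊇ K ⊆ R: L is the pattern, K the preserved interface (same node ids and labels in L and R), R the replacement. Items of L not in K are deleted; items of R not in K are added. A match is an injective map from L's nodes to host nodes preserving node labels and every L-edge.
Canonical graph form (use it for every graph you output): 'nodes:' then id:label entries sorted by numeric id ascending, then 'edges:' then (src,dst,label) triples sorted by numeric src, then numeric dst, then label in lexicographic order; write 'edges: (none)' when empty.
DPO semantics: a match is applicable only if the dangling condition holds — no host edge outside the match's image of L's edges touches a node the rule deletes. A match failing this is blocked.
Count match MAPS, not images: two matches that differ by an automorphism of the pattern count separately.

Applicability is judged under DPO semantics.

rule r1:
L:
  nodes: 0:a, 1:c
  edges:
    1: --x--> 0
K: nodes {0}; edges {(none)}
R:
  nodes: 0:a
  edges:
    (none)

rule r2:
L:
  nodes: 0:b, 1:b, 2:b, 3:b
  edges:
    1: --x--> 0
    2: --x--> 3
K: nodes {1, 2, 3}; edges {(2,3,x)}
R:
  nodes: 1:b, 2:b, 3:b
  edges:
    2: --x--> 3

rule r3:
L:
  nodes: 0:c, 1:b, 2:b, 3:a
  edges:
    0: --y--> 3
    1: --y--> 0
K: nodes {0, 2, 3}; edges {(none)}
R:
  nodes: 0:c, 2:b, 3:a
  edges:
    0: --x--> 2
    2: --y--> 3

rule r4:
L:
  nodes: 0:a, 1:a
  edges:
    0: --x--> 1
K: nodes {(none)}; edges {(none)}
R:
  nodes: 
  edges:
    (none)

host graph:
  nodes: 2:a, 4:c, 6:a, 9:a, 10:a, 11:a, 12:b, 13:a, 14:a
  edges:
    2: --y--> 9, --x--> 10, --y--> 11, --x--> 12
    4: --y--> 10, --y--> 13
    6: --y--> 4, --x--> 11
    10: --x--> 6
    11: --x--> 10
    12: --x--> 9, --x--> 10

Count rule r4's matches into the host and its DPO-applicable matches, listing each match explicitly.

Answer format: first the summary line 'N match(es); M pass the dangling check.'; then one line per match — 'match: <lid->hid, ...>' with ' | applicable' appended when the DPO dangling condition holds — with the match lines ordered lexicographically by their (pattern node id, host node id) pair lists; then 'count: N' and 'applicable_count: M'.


4 match(es); 0 pass the dangling check.
match: 0->2, 1->10
match: 0->6, 1->11
match: 0->10, 1->6
match: 0->11, 1->10
count: 4
applicable_count: 0


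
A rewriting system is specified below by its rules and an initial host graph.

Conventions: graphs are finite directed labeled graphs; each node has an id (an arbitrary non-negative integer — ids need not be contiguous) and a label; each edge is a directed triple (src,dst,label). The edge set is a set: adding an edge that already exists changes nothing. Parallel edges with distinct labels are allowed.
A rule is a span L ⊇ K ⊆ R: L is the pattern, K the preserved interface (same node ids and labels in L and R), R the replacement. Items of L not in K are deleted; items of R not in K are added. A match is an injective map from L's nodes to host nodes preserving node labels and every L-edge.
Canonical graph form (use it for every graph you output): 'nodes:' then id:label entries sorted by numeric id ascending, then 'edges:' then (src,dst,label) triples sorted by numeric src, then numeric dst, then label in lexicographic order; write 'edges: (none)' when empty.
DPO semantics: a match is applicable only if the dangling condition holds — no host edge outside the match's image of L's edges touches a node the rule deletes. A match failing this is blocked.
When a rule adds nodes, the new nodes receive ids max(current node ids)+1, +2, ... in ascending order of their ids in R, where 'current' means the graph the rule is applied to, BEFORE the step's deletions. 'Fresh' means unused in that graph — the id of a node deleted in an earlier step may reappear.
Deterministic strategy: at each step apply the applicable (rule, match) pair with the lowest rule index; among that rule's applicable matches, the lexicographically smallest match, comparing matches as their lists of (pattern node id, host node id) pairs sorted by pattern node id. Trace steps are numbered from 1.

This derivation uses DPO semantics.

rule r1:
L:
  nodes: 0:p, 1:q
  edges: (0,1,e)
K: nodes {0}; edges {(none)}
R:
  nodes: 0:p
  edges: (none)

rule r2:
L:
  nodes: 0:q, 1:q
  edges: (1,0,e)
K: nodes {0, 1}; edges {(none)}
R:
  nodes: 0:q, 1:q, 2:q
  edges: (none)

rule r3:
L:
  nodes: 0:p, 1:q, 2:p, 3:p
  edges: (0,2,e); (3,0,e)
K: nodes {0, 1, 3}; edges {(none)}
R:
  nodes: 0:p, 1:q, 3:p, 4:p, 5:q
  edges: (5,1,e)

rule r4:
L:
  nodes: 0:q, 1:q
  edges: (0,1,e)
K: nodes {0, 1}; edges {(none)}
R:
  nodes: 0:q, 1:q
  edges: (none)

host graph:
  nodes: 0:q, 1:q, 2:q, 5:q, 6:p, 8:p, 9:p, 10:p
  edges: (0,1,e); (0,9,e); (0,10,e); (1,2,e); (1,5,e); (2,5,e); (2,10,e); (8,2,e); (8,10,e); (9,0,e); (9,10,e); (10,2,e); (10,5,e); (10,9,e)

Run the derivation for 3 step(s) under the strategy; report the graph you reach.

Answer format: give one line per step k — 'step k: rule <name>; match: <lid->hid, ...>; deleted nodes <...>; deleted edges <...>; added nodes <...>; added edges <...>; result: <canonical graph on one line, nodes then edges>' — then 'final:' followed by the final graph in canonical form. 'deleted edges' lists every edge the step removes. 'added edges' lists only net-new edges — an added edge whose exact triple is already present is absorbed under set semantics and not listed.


step 1: rule r2; match: 0->1, 1->0; deleted nodes (none); deleted edges (0,1,e); added nodes 11; added edges (none); result: nodes: 0:q, 1:q, 2:q, 5:q, 6:p, 8:p, 9:p, 10:p, 11:q edges: (0,9,e); (0,10,e); (1,2,e); (1,5,e); (2,5,e); (2,10,e); (8,2,e); (8,10,e); (9,0,e); (9,10,e); (10,2,e); (10,5,e); (10,9,e)
step 2: rule r2; match: 0->2, 1->1; deleted nodes (none); deleted edges (1,2,e); added nodes 12; added edges (none); result: nodes: 0:q, 1:q, 2:q, 5:q, 6:p, 8:p, 9:p, 10:p, 11:q, 12:q edges: (0,9,e); (0,10,e); (1,5,e); (2,5,e); (2,10,e); (8,2,e); (8,10,e); (9,0,e); (9,10,e); (10,2,e); (10,5,e); (10,9,e)
step 3: rule r2; match: 0->5, 1->1; deleted nodes (none); deleted edges (1,5,e); added nodes 13; added edges (none); result: nodes: 0:q, 1:q, 2:q, 5:q, 6:p, 8:p, 9:p, 10:p, 11:q, 12:q, 13:q edges: (0,9,e); (0,10,e); (2,5,e); (2,10,e); (8,2,e); (8,10,e); (9,0,e); (9,10,e); (10,2,e); (10,5,e); (10,9,e)
final:
nodes: 0:q, 1:q, 2:q, 5:q, 6:p, 8:p, 9:p, 10:p, 11:q, 12:q, 13:q
edges: (0,9,e); (0,10,e); (2,5,e); (2,10,e); (8,2,e); (8,10,e); (9,0,e); (9,10,e); (10,2,e); (10,5,e); (10,9,e)


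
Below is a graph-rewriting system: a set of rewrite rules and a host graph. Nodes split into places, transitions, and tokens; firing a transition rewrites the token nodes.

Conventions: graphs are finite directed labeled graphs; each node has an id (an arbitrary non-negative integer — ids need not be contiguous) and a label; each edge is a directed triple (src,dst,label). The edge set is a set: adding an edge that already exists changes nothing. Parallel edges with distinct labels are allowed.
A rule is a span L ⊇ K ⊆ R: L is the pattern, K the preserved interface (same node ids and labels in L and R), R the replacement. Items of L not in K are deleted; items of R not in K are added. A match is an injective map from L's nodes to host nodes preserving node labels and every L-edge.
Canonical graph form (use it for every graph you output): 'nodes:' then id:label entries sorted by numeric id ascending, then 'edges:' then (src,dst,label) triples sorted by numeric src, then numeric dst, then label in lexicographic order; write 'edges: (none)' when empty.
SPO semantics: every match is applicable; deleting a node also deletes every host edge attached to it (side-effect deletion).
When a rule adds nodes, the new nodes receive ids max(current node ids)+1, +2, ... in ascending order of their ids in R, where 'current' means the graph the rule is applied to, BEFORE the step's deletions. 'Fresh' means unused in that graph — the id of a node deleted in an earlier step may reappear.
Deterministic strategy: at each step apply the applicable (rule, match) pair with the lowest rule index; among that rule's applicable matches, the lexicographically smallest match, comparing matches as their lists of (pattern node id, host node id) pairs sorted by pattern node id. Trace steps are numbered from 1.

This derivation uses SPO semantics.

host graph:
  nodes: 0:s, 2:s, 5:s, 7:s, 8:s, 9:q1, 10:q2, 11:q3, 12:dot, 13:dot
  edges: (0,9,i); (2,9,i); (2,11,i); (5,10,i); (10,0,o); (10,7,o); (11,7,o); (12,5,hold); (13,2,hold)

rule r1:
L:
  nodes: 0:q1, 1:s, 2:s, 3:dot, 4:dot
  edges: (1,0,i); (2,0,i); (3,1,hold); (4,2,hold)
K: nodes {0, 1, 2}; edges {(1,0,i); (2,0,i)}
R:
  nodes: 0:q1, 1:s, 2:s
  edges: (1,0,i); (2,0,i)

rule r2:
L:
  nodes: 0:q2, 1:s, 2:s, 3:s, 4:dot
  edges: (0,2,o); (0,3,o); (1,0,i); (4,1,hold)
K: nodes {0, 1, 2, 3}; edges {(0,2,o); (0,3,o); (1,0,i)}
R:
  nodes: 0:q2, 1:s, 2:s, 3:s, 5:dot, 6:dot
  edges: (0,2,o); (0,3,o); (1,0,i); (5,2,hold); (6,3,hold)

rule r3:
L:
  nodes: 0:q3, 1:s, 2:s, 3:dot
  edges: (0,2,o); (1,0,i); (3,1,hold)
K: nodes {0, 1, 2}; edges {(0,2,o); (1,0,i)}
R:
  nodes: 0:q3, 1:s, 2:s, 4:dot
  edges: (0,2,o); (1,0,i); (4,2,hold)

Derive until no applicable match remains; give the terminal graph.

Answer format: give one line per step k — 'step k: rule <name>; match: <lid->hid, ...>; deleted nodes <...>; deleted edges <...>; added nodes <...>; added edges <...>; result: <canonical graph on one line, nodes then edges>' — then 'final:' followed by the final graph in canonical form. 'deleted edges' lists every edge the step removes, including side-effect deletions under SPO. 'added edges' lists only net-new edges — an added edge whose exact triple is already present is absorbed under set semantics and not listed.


step 1: rule r2; match: 0->10, 1->5, 2->0, 3->7, 4->12; deleted nodes 12; deleted edges (12,5,hold); added nodes 14, 15; added edges (14,0,hold); (15,7,hold); result: nodes: 0:s, 2:s, 5:s, 7:s, 8:s, 9:q1, 10:q2, 11:q3, 13:dot, 14:dot, 15:dot edges: (0,9,i); (2,9,i); (2,11,i); (5,10,i); (10,0,o); (10,7,o); (11,7,o); (13,2,hold); (14,0,hold); (15,7,hold)
step 2: rule r1; match: 0->9, 1->0, 2->2, 3->14, 4->13; deleted nodes 13, 14; deleted edges (13,2,hold); (14,0,hold); added nodes (none); added edges (none); result: nodes: 0:s, 2:s, 5:s, 7:s, 8:s, 9:q1, 10:q2, 11:q3, 15:dot edges: (0,9,i); (2,9,i); (2,11,i); (5,10,i); (10,0,o); (10,7,o); (11,7,o); (15,7,hold)
final:
nodes: 0:s, 2:s, 5:s, 7:s, 8:s, 9:q1, 10:q2, 11:q3, 15:dot
edges: (0,9,i); (2,9,i); (2,11,i); (5,10,i); (10,0,o); (10,7,o); (11,7,o); (15,7,hold)


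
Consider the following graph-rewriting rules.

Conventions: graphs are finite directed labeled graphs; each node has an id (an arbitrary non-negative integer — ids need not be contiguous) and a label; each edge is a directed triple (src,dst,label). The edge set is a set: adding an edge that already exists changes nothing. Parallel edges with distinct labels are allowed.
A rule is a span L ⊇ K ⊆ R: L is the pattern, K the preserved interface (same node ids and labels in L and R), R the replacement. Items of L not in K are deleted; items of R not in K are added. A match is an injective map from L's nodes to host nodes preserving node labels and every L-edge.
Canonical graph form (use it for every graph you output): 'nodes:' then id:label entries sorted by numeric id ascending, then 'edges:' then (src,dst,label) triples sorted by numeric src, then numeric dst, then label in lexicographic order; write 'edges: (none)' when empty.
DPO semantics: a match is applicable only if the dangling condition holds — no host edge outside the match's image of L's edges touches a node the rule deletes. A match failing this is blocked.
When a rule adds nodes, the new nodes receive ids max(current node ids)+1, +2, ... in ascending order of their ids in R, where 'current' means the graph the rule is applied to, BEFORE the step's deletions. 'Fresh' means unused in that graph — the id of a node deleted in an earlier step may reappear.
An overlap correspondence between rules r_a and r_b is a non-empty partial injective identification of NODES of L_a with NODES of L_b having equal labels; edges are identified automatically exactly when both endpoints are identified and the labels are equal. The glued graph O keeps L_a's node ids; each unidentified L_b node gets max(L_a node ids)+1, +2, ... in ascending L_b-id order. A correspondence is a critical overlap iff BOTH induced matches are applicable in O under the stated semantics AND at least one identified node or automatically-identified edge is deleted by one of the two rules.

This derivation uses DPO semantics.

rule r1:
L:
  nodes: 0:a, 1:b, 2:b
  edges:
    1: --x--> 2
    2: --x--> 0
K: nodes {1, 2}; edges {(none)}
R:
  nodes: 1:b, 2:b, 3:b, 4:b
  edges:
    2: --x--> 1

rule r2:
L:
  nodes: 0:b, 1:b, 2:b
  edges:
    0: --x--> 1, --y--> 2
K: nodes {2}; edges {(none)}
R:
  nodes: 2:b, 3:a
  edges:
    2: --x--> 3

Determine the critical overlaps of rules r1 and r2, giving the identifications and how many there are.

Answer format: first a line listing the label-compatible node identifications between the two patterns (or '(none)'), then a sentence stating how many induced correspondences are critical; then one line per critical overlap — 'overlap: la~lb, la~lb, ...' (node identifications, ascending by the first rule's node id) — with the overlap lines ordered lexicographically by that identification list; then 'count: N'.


label-compatible node identifications between L(r1) and L(r2): 1~0, 1~1, 1~2, 2~0, 2~1, 2~2
0 of the induced correspondences are critical overlaps of r1 and r2.
count: 0


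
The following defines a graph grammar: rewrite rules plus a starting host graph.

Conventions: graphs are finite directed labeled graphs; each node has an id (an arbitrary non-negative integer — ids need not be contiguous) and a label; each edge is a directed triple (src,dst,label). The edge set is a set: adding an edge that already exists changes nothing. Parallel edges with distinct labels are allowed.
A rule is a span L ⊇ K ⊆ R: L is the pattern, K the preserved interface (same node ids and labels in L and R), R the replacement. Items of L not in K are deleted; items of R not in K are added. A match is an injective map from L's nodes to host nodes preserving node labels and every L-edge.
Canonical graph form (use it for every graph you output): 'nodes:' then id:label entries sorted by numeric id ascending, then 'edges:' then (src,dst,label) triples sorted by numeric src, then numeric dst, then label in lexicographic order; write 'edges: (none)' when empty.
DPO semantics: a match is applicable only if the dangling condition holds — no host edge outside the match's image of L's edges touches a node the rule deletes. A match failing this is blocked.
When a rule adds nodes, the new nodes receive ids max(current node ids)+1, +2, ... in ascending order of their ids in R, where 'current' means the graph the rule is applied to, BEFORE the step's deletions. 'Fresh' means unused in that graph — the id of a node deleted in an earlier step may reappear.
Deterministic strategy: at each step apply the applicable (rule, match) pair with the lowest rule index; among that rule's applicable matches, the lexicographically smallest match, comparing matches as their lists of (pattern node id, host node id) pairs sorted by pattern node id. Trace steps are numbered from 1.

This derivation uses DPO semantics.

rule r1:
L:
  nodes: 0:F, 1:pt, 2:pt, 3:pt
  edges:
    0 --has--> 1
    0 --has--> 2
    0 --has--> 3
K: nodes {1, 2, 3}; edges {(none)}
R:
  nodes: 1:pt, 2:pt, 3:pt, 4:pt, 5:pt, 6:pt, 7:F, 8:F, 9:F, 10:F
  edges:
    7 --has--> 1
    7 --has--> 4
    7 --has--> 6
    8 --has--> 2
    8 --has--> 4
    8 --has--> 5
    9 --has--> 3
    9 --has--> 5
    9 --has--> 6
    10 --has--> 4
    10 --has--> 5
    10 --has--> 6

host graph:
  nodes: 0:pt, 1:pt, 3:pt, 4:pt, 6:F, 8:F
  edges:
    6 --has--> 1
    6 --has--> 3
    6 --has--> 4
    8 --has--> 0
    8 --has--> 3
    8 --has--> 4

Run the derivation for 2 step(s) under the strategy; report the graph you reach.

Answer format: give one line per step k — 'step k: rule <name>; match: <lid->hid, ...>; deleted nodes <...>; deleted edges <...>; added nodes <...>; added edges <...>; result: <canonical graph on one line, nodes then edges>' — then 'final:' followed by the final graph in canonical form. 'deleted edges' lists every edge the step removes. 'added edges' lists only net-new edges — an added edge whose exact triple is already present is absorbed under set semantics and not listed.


step 1: rule r1; match: 0->6, 1->1, 2->3, 3->4; deleted nodes 6; deleted edges (6,1,has); (6,3,has); (6,4,has); added nodes 9, 10, 11, 12, 13, 14, 15; added edges (12,1,has); (12,9,has); (12,11,has); (13,3,has); (13,9,has); (13,10,has); (14,4,has); (14,10,has); (14,11,has); (15,9,has); (15,10,has); (15,11,has); result: nodes: 0:pt, 1:pt, 3:pt, 4:pt, 8:F, 9:pt, 10:pt, 11:pt, 12:F, 13:F, 14:F, 15:F edges: (8,0,has); (8,3,has); (8,4,has); (12,1,has); (12,9,has); (12,11,has); (13,3,has); (13,9,has); (13,10,has); (14,4,has); (14,10,has); (14,11,has); (15,9,has); (15,10,has); (15,11,has)
step 2: rule r1; match: 0->8, 1->0, 2->3, 3->4; deleted nodes 8; deleted edges (8,0,has); (8,3,has); (8,4,has); added nodes 16, 17, 18, 19, 20, 21, 22; added edges (19,0,has); (19,16,has); (19,18,has); (20,3,has); (20,16,has); (20,17,has); (21,4,has); (21,17,has); (21,18,has); (22,16,has); (22,17,has); (22,18,has); result: nodes: 0:pt, 1:pt, 3:pt, 4:pt, 9:pt, 10:pt, 11:pt, 12:F, 13:F, 14:F, 15:F, 16:pt, 17:pt, 18:pt, 19:F, 20:F, 21:F, 22:F edges: (12,1,has); (12,9,has); (12,11,has); (13,3,has); (13,9,has); (13,10,has); (14,4,has); (14,10,has); (14,11,has); (15,9,has); (15,10,has); (15,11,has); (19,0,has); (19,16,has); (19,18,has); (20,3,has); (20,16,has); (20,17,has); (21,4,has); (21,17,has); (21,18,has); (22,16,has); (22,17,has); (22,18,has)
final:
nodes: 0:pt, 1:pt, 3:pt, 4:pt, 9:pt, 10:pt, 11:pt, 12:F, 13:F, 14:F, 15:F, 16:pt, 17:pt, 18:pt, 19:F, 20:F, 21:F, 22:F
edges: (12,1,has); (12,9,has); (12,11,has); (13,3,has); (13,9,has); (13,10,has); (14,4,has); (14,10,has); (14,11,has); (15,9,has); (15,10,has); (15,11,has); (19,0,has); (19,16,has); (19,18,has); (20,3,has); (20,16,has); (20,17,has); (21,4,has); (21,17,has); (21,18,has); (22,16,has); (22,17,has); (22,18,has)


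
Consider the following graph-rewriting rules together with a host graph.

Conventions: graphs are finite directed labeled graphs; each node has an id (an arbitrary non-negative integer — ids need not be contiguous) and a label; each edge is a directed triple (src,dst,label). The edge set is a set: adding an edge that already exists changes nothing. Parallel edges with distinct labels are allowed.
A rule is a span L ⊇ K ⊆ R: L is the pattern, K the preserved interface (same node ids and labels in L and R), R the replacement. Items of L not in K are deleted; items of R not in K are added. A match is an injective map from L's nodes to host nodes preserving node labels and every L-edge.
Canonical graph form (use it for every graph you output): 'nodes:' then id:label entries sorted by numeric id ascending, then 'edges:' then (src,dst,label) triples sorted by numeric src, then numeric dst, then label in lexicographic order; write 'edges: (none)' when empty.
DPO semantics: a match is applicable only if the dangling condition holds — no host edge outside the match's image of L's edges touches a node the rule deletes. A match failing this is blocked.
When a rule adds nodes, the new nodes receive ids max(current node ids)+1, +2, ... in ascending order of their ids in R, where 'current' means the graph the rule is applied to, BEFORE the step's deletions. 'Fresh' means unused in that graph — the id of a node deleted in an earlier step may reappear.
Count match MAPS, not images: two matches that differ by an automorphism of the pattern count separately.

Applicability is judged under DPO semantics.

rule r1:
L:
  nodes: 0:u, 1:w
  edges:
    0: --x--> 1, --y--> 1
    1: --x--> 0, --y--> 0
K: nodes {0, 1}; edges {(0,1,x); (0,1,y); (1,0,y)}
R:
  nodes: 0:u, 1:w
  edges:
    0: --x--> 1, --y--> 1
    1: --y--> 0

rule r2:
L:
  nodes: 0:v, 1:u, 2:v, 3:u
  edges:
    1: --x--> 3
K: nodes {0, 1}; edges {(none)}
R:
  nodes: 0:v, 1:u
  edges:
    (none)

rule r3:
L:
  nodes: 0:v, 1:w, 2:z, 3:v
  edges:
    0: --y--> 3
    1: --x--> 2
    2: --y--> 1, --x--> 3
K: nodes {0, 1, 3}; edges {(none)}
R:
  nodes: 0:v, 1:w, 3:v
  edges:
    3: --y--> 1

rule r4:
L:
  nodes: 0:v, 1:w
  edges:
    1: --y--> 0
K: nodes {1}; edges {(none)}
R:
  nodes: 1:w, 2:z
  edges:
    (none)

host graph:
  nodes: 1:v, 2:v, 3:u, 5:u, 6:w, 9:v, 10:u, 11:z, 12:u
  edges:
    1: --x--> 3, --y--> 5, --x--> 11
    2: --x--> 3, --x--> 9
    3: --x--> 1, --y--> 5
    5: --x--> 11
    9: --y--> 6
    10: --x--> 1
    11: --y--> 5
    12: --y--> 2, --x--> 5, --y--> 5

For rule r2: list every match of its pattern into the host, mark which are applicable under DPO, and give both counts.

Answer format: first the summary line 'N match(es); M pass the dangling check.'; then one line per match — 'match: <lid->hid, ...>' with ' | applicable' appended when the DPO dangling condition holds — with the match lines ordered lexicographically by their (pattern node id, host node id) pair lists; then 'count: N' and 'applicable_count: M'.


6 match(es); 0 pass the dangling check.
match: 0->1, 1->12, 2->2, 3->5
match: 0->1, 1->12, 2->9, 3->5
match: 0->2, 1->12, 2->1, 3->5
match: 0->2, 1->12, 2->9, 3->5
match: 0->9, 1->12, 2->1, 3->5
match: 0->9, 1->12, 2->2, 3->5
count: 6
applicable_count: 0


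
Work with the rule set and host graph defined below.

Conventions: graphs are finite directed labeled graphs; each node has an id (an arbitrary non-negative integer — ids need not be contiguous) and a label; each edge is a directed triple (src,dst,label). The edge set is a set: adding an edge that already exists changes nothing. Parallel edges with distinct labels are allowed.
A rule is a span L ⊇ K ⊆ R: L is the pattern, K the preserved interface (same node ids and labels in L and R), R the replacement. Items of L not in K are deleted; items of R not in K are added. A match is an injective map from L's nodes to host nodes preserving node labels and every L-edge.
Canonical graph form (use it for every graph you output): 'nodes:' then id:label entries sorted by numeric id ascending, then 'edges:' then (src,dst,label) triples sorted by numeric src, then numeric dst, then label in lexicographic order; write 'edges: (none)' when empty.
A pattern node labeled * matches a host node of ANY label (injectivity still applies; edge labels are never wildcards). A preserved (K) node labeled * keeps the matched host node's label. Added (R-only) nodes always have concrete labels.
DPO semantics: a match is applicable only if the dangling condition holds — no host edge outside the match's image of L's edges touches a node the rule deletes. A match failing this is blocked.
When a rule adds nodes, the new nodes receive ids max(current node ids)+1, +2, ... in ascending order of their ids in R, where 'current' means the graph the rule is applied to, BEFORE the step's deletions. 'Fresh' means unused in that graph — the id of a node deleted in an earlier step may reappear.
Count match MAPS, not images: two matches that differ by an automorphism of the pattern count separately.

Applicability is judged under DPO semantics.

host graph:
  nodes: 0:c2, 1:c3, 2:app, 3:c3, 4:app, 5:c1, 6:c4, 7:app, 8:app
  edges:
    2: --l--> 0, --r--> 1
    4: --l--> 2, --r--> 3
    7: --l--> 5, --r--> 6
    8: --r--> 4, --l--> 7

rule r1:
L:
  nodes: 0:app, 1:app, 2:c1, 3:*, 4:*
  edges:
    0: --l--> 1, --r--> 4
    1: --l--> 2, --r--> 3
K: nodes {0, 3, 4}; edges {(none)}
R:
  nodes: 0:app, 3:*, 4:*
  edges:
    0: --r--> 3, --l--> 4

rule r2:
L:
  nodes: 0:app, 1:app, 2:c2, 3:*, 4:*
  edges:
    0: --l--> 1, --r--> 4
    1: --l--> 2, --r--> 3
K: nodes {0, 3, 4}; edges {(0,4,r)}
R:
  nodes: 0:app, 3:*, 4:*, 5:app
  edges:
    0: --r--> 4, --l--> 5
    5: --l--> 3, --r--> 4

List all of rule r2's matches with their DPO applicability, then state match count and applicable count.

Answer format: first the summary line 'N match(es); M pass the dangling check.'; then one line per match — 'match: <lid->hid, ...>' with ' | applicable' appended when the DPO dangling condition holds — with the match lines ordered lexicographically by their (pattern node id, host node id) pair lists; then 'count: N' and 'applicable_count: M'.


1 match(es); 1 pass the dangling check.
match: 0->4, 1->2, 2->0, 3->1, 4->3 | applicable
count: 1
applicable_count: 1


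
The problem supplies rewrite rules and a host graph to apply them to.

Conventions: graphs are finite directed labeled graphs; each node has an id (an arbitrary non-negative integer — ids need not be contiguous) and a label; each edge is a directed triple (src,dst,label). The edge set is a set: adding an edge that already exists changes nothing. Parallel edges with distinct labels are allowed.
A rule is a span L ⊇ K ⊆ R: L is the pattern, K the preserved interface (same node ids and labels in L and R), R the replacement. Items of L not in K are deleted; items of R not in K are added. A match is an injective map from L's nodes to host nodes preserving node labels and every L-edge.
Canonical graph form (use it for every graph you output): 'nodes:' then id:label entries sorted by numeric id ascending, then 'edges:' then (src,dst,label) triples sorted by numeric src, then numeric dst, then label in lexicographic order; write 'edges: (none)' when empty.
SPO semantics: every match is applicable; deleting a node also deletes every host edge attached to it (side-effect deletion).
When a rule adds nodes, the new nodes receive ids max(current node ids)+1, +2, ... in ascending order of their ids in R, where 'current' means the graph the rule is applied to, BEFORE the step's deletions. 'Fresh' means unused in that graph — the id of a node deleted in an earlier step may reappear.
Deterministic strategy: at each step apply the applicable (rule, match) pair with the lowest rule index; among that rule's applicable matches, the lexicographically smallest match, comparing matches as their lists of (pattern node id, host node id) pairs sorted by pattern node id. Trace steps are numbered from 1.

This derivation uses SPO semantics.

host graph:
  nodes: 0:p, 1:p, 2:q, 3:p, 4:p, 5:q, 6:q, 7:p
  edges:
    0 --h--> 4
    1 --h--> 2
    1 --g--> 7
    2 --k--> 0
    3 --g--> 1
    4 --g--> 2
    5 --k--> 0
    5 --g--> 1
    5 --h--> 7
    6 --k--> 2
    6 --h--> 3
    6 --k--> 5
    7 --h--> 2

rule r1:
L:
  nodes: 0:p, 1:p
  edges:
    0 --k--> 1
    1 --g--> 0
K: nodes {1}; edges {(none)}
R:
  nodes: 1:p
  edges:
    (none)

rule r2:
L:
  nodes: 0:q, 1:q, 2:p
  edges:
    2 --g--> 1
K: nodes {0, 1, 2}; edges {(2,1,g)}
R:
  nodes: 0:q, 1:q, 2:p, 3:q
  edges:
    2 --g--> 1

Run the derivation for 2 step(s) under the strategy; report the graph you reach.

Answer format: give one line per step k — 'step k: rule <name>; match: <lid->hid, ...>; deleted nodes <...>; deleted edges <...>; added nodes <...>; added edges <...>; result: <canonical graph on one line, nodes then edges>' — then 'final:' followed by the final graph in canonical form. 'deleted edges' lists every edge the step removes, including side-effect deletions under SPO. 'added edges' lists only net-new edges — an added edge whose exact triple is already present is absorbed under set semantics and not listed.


step 1: rule r2; match: 0->5, 1->2, 2->4; deleted nodes (none); deleted edges (none); added nodes 8; added edges (none); result: nodes: 0:p, 1:p, 2:q, 3:p, 4:p, 5:q, 6:q, 7:p, 8:q edges: (0,4,h); (1,2,h); (1,7,g); (2,0,k); (3,1,g); (4,2,g); (5,0,k); (5,1,g); (5,7,h); (6,2,k); (6,3,h); (6,5,k); (7,2,h)
step 2: rule r2; match: 0->5, 1->2, 2->4; deleted nodes (none); deleted edges (none); added nodes 9; added edges (none); result: nodes: 0:p, 1:p, 2:q, 3:p, 4:p, 5:q, 6:q, 7:p, 8:q, 9:q edges: (0,4,h); (1,2,h); (1,7,g); (2,0,k); (3,1,g); (4,2,g); (5,0,k); (5,1,g); (5,7,h); (6,2,k); (6,3,h); (6,5,k); (7,2,h)
final:
nodes: 0:p, 1:p, 2:q, 3:p, 4:p, 5:q, 6:q, 7:p, 8:q, 9:q
edges: (0,4,h); (1,2,h); (1,7,g); (2,0,k); (3,1,g); (4,2,g); (5,0,k); (5,1,g); (5,7,h); (6,2,k); (6,3,h); (6,5,k); (7,2,h)


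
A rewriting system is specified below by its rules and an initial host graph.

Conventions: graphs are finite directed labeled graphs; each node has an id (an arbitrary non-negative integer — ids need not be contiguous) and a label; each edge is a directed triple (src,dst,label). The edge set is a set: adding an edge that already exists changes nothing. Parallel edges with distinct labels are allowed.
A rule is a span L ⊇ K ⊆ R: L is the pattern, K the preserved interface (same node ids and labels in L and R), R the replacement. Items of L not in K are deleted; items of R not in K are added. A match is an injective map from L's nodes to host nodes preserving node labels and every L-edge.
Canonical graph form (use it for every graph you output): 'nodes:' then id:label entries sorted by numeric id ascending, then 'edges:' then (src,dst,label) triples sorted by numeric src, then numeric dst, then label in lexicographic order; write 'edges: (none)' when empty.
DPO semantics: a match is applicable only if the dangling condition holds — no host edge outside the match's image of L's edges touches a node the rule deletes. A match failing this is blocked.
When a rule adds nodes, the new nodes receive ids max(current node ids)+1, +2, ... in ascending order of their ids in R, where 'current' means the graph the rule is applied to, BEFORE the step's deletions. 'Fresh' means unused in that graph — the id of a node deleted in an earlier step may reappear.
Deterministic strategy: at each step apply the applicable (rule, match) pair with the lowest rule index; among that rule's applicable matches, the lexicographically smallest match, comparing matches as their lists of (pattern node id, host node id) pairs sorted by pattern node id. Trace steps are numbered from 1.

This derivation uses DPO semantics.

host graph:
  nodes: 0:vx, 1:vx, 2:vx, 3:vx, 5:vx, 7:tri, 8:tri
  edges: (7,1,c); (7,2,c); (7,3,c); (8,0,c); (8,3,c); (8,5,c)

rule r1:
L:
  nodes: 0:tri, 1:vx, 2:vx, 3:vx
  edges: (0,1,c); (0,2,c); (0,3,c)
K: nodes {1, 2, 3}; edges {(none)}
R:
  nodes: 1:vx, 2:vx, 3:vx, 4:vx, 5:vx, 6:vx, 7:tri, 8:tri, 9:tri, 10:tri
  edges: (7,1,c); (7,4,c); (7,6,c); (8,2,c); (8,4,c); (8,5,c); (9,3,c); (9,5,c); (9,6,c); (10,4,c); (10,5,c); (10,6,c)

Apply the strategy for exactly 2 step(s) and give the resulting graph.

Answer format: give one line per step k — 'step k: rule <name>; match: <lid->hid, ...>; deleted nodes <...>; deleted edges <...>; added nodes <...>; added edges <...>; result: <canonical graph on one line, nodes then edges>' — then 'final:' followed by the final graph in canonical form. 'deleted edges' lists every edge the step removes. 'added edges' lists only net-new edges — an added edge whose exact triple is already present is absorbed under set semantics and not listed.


step 1: rule r1; match: 0->7, 1->1, 2->2, 3->3; deleted nodes 7; deleted edges (7,1,c); (7,2,c); (7,3,c); added nodes 9, 10, 11, 12, 13, 14, 15; added edges (12,1,c); (12,9,c); (12,11,c); (13,2,c); (13,9,c); (13,10,c); (14,3,c); (14,10,c); (14,11,c); (15,9,c); (15,10,c); (15,11,c); result: nodes: 0:vx, 1:vx, 2:vx, 3:vx, 5:vx, 8:tri, 9:vx, 10:vx, 11:vx, 12:tri, 13:tri, 14:tri, 15:tri edges: (8,0,c); (8,3,c); (8,5,c); (12,1,c); (12,9,c); (12,11,c); (13,2,c); (13,9,c); (13,10,c); (14,3,c); (14,10,c); (14,11,c); (15,9,c); (15,10,c); (15,11,c)
step 2: rule r1; match: 0->8, 1->0, 2->3, 3->5; deleted nodes 8; deleted edges (8,0,c); (8,3,c); (8,5,c); added nodes 16, 17, 18, 19, 20, 21, 22; added edges (19,0,c); (19,16,c); (19,18,c); (20,3,c); (20,16,c); (20,17,c); (21,5,c); (21,17,c); (21,18,c); (22,16,c); (22,17,c); (22,18,c); result: nodes: 0:vx, 1:vx, 2:vx, 3:vx, 5:vx, 9:vx, 10:vx, 11:vx, 12:tri, 13:tri, 14:tri, 15:tri, 16:vx, 17:vx, 18:vx, 19:tri, 20:tri, 21:tri, 22:tri edges: (12,1,c); (12,9,c); (12,11,c); (13,2,c); (13,9,c); (13,10,c); (14,3,c); (14,10,c); (14,11,c); (15,9,c); (15,10,c); (15,11,c); (19,0,c); (19,16,c); (19,18,c); (20,3,c); (20,16,c); (20,17,c); (21,5,c); (21,17,c); (21,18,c); (22,16,c); (22,17,c); (22,18,c)
final:
nodes: 0:vx, 1:vx, 2:vx, 3:vx, 5:vx, 9:vx, 10:vx, 11:vx, 12:tri, 13:tri, 14:tri, 15:tri, 16:vx, 17:vx, 18:vx, 19:tri, 20:tri, 21:tri, 22:tri
edges: (12,1,c); (12,9,c); (12,11,c); (13,2,c); (13,9,c); (13,10,c); (14,3,c); (14,10,c); (14,11,c); (15,9,c); (15,10,c); (15,11,c); (19,0,c); (19,16,c); (19,18,c); (20,3,c); (20,16,c); (20,17,c); (21,5,c); (21,17,c); (21,18,c); (22,16,c); (22,17,c); (22,18,c)


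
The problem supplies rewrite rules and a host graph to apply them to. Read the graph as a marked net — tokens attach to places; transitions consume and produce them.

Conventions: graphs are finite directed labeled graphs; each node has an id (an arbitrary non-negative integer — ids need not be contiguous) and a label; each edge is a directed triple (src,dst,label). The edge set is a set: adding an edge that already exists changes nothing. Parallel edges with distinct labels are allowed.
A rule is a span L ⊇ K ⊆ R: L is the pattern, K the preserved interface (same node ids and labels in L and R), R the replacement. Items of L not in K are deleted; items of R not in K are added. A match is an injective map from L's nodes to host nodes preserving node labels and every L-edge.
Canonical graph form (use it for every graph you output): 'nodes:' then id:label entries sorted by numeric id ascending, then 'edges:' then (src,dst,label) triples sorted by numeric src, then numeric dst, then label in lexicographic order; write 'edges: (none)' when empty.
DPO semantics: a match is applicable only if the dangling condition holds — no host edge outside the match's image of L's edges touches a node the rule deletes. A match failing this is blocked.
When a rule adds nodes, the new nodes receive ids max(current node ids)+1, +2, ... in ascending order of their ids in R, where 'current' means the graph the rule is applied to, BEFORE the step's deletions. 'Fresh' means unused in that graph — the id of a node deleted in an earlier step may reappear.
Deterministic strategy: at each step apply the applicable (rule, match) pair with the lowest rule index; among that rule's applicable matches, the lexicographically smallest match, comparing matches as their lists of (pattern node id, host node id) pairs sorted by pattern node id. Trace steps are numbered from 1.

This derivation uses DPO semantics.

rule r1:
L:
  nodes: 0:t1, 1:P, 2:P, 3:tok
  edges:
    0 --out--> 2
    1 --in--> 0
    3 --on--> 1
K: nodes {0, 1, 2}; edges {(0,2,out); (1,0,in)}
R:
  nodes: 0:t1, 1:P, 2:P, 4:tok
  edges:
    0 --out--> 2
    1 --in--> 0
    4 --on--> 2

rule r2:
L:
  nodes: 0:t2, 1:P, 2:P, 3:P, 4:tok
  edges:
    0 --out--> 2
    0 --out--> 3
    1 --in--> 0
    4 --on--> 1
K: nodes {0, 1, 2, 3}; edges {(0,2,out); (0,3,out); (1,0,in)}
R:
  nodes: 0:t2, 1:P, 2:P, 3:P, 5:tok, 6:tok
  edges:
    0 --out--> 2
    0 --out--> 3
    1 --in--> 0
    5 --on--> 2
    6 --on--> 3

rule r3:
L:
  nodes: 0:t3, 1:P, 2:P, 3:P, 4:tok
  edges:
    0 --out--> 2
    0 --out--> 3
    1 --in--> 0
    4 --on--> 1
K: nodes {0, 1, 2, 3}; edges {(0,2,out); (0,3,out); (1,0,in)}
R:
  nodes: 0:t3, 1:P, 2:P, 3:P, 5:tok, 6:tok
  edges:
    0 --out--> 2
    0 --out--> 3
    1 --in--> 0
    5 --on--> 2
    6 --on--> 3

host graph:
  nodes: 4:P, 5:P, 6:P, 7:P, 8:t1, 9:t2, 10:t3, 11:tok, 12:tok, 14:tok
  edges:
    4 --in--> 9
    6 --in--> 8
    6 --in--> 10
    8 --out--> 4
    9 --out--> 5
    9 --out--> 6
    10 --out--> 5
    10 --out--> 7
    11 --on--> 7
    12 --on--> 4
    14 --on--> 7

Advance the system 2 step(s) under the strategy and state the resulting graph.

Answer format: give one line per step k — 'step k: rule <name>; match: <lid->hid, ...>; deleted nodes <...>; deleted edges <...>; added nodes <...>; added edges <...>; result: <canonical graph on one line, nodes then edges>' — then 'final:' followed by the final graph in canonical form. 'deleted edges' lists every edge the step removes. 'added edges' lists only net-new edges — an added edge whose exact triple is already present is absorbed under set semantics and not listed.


step 1: rule r2; match: 0->9, 1->4, 2->5, 3->6, 4->12; deleted nodes 12; deleted edges (12,4,on); added nodes 15, 16; added edges (15,5,on); (16,6,on); result: nodes: 4:P, 5:P, 6:P, 7:P, 8:t1, 9:t2, 10:t3, 11:tok, 14:tok, 15:tok, 16:tok edges: (4,9,in); (6,8,in); (6,10,in); (8,4,out); (9,5,out); (9,6,out); (10,5,out); (10,7,out); (11,7,on); (14,7,on); (15,5,on); (16,6,on)
step 2: rule r1; match: 0->8, 1->6, 2->4, 3->16; deleted nodes 16; deleted edges (16,6,on); added nodes 17; added edges (17,4,on); result: nodes: 4:P, 5:P, 6:P, 7:P, 8:t1, 9:t2, 10:t3, 11:tok, 14:tok, 15:tok, 17:tok edges: (4,9,in); (6,8,in); (6,10,in); (8,4,out); (9,5,out); (9,6,out); (10,5,out); (10,7,out); (11,7,on); (14,7,on); (15,5,on); (17,4,on)
final:
nodes: 4:P, 5:P, 6:P, 7:P, 8:t1, 9:t2, 10:t3, 11:tok, 14:tok, 15:tok, 17:tok
edges: (4,9,in); (6,8,in); (6,10,in); (8,4,out); (9,5,out); (9,6,out); (10,5,out); (10,7,out); (11,7,on); (14,7,on); (15,5,on); (17,4,on)
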